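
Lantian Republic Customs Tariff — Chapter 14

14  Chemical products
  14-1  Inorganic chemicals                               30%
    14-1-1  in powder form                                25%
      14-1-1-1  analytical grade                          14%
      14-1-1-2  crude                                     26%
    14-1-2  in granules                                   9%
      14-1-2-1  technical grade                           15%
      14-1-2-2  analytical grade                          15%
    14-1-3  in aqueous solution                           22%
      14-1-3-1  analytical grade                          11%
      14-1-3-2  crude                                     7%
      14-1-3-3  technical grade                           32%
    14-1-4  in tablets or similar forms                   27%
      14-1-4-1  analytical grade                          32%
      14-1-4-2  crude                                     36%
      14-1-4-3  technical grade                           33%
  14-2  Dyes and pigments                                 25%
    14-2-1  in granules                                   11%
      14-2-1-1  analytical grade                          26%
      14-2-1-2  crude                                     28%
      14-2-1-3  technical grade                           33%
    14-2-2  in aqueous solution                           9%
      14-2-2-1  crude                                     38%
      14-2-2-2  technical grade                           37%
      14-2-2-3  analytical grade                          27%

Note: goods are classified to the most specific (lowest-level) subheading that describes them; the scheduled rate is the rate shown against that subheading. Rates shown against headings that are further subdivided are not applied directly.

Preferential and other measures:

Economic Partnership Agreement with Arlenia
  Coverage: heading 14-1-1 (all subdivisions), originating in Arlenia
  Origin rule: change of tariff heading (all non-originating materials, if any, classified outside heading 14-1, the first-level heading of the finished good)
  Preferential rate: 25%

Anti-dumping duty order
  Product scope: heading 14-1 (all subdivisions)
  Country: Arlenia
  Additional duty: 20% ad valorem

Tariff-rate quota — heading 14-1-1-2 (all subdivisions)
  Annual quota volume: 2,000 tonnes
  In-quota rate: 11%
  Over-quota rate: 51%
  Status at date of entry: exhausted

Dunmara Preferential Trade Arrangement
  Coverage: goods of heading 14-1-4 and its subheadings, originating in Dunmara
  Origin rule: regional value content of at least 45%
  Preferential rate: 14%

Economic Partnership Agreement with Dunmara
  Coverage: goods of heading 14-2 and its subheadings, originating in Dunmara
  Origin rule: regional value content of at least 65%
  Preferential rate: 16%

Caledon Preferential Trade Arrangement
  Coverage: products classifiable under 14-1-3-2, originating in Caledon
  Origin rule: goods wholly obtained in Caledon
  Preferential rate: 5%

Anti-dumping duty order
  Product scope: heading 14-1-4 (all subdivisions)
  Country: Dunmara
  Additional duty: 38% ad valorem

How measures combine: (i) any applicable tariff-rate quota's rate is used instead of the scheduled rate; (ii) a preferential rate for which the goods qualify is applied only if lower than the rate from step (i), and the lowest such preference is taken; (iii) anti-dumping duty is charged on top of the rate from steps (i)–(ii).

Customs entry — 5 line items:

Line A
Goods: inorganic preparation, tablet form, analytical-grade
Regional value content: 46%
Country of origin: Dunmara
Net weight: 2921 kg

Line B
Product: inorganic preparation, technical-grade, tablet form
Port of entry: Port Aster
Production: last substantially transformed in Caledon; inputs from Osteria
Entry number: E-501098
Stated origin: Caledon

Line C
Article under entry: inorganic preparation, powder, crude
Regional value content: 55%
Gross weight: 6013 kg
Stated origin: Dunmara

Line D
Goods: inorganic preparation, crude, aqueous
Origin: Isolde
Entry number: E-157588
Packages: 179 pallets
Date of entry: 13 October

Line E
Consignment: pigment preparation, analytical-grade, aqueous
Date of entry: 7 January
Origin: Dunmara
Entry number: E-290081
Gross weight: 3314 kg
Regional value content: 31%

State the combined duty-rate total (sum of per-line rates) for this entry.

Line A: inorganic → 14-1; tablet form → 14-1-4; analytical-grade → 14-1-4-1. Scheduled 32%. Dunmara agreement on 14-1-4: RVC ≥ 45% → 14% available; Dunmara agreement on 14-2: 14-1-4-1 not covered; preferential 14%; anti-dumping (Dunmara, 14-1-4): +38%; total 14% + 38% = 52%. → 52%.
Line B: inorganic → 14-1; tablet form → 14-1-4; technical-grade → 14-1-4-3. Scheduled 33%. Caledon agreement on 14-1-3-2: 14-1-4-3 not covered. → 33%.
Line C: inorganic → 14-1; powder → 14-1-1; crude → 14-1-1-2. Scheduled 26%. quota on 14-1-1-2 exhausted → over-quota 51%; Dunmara agreement on 14-1-4: 14-1-1-2 not covered; Dunmara agreement on 14-2: 14-1-1-2 not covered. → 51%.
Line D: inorganic → 14-1; aqueous → 14-1-3; crude → 14-1-3-2. Scheduled 7%. No special measure applies. → 7%.
Line E: pigment → 14-2; aqueous → 14-2-2; analytical-grade → 14-2-2-3. Scheduled 27%. Dunmara agreement on 14-1-4: 14-2-2-3 not covered; Dunmara agreement on 14-2: RVC < 65%. → 27%.
Sum: 52% + 33% + 51% + 7% + 27% = 170%.

170%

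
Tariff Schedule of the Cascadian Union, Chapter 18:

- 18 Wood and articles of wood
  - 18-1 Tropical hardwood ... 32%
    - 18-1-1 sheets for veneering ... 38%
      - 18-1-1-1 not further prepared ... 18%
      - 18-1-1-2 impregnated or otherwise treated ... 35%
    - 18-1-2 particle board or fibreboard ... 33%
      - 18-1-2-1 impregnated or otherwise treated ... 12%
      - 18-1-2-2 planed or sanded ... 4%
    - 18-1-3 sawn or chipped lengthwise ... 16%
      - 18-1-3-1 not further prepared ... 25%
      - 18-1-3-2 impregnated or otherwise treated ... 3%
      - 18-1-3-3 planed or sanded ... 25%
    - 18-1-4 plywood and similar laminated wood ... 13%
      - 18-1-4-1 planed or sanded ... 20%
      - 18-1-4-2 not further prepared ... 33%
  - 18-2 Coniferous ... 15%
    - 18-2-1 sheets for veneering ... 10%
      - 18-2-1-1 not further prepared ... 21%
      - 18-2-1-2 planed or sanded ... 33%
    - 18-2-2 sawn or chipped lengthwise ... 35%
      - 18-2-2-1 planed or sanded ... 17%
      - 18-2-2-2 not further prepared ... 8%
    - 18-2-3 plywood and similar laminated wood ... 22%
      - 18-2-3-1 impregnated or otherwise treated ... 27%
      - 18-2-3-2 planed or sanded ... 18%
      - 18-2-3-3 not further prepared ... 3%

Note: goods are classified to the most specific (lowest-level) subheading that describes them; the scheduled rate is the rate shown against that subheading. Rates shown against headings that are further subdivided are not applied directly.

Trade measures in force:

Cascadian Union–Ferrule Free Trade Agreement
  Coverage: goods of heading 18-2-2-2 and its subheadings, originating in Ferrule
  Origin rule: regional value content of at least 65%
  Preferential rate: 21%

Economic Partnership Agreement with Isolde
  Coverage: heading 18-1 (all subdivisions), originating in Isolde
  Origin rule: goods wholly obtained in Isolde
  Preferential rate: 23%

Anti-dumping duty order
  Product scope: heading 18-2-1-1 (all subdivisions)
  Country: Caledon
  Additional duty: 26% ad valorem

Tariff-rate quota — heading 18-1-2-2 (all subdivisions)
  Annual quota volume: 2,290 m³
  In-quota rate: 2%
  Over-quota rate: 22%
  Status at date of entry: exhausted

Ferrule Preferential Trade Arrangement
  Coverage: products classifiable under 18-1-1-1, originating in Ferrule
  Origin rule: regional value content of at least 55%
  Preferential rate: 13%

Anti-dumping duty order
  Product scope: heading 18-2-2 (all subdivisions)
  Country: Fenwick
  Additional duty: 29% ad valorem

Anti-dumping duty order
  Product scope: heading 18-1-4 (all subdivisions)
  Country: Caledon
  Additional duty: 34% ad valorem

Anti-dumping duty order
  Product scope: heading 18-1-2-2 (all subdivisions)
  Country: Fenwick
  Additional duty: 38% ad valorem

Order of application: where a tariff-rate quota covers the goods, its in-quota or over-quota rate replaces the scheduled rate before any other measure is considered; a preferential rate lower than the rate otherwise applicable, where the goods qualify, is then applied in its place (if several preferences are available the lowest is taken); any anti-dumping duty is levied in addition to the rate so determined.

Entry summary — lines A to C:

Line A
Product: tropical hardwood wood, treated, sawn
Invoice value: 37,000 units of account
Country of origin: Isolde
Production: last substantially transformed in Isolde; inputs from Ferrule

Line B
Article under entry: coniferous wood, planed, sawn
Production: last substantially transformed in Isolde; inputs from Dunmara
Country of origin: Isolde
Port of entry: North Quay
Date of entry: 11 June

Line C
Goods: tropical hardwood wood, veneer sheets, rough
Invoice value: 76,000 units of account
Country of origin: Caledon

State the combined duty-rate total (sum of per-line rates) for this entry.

Line A: tropical hardwood → 18-1; sawn → 18-1-3; treated → 18-1-3-2. Scheduled 3%. Isolde agreement on 18-1: not wholly obtained. → 3%.
Line B: coniferous → 18-2; sawn → 18-2-2; planed → 18-2-2-1. Scheduled 17%. Isolde agreement on 18-1: 18-2-2-1 not covered. → 17%.
Line C: tropical hardwood → 18-1; veneer sheets → 18-1-1; rough → 18-1-1-1. Scheduled 18%. No special measure applies. → 18%.
Sum: 3% + 17% + 18% = 38%.

38%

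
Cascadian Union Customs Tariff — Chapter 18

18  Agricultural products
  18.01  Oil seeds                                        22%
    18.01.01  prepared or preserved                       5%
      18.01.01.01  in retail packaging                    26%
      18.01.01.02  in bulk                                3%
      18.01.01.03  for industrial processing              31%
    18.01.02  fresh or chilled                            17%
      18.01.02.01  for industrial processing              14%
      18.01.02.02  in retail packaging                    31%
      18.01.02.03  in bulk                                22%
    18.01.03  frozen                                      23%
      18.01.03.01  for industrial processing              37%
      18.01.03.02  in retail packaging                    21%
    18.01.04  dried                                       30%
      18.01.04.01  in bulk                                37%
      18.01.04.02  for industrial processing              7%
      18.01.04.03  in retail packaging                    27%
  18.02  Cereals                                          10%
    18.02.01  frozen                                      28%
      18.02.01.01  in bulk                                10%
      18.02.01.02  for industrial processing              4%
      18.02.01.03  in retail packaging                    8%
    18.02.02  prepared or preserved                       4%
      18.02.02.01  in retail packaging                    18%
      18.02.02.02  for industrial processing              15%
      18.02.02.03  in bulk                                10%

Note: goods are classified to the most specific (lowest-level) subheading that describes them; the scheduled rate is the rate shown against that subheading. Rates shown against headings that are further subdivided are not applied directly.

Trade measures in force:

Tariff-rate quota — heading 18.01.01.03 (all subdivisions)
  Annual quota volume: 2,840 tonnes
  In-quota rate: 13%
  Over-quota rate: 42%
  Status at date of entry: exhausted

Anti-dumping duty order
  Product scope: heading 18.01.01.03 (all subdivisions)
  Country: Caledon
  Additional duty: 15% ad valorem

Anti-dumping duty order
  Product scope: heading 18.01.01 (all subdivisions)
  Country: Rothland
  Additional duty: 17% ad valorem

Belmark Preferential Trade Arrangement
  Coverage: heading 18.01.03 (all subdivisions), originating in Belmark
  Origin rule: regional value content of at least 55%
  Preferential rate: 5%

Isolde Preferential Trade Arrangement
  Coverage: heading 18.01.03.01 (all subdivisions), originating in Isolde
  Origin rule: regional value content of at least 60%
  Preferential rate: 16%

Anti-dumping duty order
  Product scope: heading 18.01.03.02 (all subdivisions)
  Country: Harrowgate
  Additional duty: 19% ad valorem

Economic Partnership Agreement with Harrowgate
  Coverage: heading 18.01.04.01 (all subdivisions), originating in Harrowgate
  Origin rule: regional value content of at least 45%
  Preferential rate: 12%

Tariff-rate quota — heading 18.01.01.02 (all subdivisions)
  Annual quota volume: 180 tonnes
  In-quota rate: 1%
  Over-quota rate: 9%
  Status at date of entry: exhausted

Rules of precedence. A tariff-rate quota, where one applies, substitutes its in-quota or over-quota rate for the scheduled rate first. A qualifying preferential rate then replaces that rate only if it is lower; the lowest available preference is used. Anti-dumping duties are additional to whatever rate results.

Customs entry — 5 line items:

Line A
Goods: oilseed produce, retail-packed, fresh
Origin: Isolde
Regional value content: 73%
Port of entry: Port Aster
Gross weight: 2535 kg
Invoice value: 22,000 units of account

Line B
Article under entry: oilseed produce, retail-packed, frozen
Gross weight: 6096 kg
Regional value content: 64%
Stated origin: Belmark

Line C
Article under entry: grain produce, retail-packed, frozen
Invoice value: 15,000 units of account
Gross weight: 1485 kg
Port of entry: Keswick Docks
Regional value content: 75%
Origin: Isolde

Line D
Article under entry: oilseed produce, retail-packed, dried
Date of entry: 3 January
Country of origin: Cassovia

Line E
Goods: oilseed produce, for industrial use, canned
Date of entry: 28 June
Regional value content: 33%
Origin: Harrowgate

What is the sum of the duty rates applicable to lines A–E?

Line A: oilseed → 18.01; fresh → 18.01.02; retail-packed → 18.01.02.02. Scheduled 31%. Isolde agreement on 18.01.03.01: 18.01.02.02 not covered. → 31%.
Line B: oilseed → 18.01; frozen → 18.01.03; retail-packed → 18.01.03.02. Scheduled 21%. Belmark agreement on 18.01.03: RVC ≥ 55% → 5% available; preferential 5%. → 5%.
Line C: grain → 18.02; frozen → 18.02.01; retail-packed → 18.02.01.03. Scheduled 8%. Isolde agreement on 18.01.03.01: 18.02.01.03 not covered. → 8%.
Line D: oilseed → 18.01; dried → 18.01.04; retail-packed → 18.01.04.03. Scheduled 27%. No special measure applies. → 27%.
Line E: oilseed → 18.01; canned → 18.01.01; for industrial use → 18.01.01.03. Scheduled 31%. quota on 18.01.01.03 exhausted → over-quota 42%; Harrowgate agreement on 18.01.04.01: 18.01.01.03 not covered. → 42%.
Sum: 31% + 5% + 8% + 27% + 42% = 113%.

113%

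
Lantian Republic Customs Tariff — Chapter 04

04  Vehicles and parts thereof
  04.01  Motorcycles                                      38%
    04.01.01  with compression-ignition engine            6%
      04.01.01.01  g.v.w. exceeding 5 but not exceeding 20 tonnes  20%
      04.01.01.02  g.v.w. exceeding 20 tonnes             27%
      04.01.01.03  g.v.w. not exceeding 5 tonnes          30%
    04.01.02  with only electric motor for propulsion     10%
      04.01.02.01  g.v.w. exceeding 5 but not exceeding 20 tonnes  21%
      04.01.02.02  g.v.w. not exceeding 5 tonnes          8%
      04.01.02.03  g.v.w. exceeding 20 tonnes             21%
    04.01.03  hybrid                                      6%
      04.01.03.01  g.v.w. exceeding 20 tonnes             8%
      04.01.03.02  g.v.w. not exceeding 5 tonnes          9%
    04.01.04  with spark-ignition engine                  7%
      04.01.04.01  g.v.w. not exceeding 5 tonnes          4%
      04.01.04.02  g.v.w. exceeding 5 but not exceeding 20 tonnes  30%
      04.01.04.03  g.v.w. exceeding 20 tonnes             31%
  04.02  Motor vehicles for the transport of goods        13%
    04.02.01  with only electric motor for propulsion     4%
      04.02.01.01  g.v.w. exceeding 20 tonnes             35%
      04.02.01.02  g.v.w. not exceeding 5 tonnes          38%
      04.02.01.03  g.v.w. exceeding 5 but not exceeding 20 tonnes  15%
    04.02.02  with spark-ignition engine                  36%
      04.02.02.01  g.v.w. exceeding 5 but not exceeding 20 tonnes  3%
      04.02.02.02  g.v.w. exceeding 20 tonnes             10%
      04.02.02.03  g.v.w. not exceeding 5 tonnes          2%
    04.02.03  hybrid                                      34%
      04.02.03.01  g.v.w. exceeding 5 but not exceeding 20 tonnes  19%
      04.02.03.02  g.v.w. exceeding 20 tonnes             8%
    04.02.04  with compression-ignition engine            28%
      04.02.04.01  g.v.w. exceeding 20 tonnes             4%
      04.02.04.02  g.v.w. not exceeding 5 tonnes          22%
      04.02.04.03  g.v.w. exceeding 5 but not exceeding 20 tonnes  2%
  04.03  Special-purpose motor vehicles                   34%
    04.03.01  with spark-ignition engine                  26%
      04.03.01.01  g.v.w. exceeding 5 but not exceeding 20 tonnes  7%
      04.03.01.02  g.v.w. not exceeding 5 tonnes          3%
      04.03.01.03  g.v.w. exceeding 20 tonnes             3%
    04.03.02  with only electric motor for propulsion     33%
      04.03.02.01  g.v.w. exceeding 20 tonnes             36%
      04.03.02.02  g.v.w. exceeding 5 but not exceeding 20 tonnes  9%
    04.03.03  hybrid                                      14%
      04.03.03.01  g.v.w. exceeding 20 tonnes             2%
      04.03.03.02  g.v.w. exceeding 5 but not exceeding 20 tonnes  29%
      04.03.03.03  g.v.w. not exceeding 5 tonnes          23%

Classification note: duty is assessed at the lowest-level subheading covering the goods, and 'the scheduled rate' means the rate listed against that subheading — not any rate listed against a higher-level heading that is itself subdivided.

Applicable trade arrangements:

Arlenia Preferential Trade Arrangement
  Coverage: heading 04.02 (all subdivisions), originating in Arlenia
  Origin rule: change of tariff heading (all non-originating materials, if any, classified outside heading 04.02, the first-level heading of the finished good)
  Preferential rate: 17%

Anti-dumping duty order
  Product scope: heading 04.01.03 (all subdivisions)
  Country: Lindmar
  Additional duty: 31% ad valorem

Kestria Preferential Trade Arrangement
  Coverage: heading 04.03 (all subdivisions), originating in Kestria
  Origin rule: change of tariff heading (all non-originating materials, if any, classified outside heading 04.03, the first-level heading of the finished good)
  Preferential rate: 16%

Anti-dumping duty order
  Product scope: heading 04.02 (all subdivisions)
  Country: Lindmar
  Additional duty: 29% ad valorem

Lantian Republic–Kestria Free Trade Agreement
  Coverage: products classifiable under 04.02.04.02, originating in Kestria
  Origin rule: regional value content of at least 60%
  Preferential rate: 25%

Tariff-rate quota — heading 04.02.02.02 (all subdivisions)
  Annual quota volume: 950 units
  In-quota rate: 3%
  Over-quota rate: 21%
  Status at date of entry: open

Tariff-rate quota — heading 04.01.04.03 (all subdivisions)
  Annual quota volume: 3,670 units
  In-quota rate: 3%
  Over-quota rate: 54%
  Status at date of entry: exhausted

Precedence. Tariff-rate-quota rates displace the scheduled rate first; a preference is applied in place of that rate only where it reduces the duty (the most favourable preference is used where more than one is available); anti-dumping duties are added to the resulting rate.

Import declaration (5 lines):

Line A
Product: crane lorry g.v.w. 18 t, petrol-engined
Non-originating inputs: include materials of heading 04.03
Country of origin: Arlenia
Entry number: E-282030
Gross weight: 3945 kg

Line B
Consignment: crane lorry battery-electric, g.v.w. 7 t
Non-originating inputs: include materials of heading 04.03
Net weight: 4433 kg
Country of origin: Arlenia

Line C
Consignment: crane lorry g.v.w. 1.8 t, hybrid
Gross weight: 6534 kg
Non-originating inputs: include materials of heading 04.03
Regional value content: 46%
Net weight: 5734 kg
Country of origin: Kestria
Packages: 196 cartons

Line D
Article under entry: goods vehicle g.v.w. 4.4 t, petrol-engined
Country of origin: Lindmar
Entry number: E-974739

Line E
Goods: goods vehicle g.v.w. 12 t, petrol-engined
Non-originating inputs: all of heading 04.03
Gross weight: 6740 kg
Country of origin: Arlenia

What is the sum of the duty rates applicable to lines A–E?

Line A: crane lorry → 04.03; petrol-engined → 04.03.01; g.v.w. 18 t → 04.03.01.01. Scheduled 7%. Arlenia agreement on 04.02: 04.03.01.01 not covered. → 7%.
Line B: crane lorry → 04.03; battery-electric → 04.03.02; g.v.w. 7 t → 04.03.02.02. Scheduled 9%. Arlenia agreement on 04.02: 04.03.02.02 not covered. → 9%.
Line C: crane lorry → 04.03; hybrid → 04.03.03; g.v.w. 1.8 t → 04.03.03.03. Scheduled 23%. Kestria agreement on 04.03: CTH not met; Kestria agreement on 04.02.04.02: 04.03.03.03 not covered. → 23%.
Line D: goods vehicle → 04.02; petrol-engined → 04.02.02; g.v.w. 4.4 t → 04.02.02.03. Scheduled 2%. anti-dumping (Lindmar, 04.02): +29%; total 2% + 29% = 31%. → 31%.
Line E: goods vehicle → 04.02; petrol-engined → 04.02.02; g.v.w. 12 t → 04.02.02.01. Scheduled 3%. Arlenia agreement on 04.02: CTH met → 17% available; preference 17% not lower than 3% → no reduction. → 3%.
Sum: 7% + 9% + 23% + 31% + 3% = 73%.

73%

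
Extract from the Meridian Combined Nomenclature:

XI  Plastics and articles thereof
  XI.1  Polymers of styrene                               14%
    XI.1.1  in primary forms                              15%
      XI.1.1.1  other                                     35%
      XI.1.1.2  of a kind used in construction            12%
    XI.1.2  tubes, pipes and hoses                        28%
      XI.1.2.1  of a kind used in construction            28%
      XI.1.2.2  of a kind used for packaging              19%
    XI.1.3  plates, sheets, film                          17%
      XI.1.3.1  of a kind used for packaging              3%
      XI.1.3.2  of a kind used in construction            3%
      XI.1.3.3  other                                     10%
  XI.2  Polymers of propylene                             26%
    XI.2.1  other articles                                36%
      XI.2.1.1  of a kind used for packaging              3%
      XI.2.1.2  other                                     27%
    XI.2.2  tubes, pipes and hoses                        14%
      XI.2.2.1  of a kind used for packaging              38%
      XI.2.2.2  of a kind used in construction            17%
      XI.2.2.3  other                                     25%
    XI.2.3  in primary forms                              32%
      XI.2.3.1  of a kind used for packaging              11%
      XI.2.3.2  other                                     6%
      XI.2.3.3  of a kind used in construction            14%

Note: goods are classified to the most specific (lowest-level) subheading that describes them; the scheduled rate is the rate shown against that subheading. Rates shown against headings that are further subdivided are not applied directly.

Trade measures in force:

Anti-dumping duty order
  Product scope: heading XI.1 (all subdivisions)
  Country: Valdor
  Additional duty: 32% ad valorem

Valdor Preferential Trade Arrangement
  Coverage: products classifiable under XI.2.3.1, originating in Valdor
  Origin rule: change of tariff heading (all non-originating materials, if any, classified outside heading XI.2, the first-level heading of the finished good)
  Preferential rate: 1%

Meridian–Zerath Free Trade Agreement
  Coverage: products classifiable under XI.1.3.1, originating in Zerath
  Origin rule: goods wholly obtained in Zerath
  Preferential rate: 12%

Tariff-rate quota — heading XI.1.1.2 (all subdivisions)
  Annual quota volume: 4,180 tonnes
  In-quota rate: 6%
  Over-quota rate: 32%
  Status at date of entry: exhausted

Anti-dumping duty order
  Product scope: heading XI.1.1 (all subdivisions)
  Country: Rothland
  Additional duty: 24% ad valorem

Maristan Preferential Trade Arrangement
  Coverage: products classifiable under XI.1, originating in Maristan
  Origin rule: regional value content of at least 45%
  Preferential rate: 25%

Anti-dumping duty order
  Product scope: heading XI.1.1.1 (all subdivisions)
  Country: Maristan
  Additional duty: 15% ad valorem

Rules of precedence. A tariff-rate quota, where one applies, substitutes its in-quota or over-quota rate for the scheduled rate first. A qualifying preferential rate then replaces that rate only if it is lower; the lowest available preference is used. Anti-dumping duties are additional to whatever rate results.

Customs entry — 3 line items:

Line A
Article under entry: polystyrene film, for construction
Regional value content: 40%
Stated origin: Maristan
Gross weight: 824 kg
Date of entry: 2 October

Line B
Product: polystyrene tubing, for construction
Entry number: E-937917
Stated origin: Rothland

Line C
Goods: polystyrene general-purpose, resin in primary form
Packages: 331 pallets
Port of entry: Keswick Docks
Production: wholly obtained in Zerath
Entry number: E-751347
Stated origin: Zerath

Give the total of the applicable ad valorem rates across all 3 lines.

Line A: polystyrene → XI.1; film → XI.1.3; for construction → XI.1.3.2. Scheduled 3%. Maristan agreement on XI.1: RVC < 45%. → 3%.
Line B: polystyrene → XI.1; tubing → XI.1.2; for construction → XI.1.2.1. Scheduled 28%. No special measure applies. → 28%.
Line C: polystyrene → XI.1; resin in primary form → XI.1.1; general-purpose → XI.1.1.1. Scheduled 35%. Zerath agreement on XI.1.3.1: XI.1.1.1 not covered. → 35%.
Sum: 3% + 28% + 35% = 66%.

66%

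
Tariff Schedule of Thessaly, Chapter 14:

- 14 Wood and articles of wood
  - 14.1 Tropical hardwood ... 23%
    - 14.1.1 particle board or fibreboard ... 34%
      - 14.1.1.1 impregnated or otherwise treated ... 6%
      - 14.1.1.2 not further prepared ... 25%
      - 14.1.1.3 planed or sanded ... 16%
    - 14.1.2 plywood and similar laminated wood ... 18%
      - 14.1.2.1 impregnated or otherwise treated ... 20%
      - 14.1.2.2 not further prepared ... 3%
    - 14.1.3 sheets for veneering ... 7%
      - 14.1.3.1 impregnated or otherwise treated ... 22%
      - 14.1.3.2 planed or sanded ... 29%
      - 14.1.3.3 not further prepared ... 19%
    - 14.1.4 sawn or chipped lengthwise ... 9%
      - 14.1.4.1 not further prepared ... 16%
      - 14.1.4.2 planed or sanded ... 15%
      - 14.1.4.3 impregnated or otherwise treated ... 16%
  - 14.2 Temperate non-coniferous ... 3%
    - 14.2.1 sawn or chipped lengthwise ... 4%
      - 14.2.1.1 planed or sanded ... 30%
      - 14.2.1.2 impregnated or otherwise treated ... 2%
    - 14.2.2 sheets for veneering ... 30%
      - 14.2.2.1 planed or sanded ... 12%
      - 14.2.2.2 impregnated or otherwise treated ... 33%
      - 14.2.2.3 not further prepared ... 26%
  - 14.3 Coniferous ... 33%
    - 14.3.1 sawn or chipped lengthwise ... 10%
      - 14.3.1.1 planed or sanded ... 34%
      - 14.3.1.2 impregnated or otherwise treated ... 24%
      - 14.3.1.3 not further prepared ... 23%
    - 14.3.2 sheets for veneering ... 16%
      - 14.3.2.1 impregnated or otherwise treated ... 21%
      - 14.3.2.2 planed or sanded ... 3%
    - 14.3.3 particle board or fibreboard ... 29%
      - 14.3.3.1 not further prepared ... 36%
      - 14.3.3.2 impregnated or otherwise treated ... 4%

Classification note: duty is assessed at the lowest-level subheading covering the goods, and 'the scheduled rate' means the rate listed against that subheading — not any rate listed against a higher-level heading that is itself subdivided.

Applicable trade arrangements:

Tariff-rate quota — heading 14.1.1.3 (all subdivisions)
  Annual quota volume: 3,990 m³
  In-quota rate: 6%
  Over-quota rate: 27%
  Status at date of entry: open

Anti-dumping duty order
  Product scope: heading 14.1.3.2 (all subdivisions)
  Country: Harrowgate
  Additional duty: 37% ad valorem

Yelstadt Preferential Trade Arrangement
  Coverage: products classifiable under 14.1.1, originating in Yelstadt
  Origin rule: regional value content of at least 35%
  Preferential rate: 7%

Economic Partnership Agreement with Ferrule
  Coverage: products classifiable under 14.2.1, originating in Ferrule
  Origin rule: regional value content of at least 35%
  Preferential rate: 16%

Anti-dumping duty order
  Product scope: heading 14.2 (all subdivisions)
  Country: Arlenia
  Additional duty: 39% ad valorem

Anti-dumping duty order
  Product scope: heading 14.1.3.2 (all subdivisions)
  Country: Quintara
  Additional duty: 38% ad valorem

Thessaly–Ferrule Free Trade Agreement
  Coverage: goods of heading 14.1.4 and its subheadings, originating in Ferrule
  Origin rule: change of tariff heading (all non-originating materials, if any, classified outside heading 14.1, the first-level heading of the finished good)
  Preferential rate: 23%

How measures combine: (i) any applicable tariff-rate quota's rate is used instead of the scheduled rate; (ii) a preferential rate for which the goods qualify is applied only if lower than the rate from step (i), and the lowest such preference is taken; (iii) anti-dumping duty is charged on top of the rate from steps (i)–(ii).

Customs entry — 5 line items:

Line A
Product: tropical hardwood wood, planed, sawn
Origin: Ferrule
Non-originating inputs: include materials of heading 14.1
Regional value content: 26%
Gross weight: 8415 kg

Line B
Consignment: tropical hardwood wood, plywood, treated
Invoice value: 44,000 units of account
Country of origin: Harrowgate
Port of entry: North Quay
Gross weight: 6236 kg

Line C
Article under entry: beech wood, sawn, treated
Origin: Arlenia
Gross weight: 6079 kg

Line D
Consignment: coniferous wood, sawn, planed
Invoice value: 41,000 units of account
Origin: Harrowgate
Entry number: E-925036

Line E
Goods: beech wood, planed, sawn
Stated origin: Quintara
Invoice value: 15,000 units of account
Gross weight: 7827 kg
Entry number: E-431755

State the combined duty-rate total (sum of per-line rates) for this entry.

140%

Line A: tropical hardwood → 14.1; sawn → 14.1.4; planed → 14.1.4.2. Scheduled 15%. Ferrule agreement on 14.2.1: 14.1.4.2 not covered; Ferrule agreement on 14.1.4: CTH not met. → 15%.
Line B: tropical hardwood → 14.1; plywood → 14.1.2; treated → 14.1.2.1. Scheduled 20%. No special measure applies. → 20%.
Line C: beech → 14.2; sawn → 14.2.1; treated → 14.2.1.2. Scheduled 2%. anti-dumping (Arlenia, 14.2): +39%; total 2% + 39% = 41%. → 41%.
Line D: coniferous → 14.3; sawn → 14.3.1; planed → 14.3.1.1. Scheduled 34%. No special measure applies. → 34%.
Line E: beech → 14.2; sawn → 14.2.1; planed → 14.2.1.1. Scheduled 30%. No special measure applies. → 30%.
Sum: 15% + 20% + 41% + 34% + 30% = 140%.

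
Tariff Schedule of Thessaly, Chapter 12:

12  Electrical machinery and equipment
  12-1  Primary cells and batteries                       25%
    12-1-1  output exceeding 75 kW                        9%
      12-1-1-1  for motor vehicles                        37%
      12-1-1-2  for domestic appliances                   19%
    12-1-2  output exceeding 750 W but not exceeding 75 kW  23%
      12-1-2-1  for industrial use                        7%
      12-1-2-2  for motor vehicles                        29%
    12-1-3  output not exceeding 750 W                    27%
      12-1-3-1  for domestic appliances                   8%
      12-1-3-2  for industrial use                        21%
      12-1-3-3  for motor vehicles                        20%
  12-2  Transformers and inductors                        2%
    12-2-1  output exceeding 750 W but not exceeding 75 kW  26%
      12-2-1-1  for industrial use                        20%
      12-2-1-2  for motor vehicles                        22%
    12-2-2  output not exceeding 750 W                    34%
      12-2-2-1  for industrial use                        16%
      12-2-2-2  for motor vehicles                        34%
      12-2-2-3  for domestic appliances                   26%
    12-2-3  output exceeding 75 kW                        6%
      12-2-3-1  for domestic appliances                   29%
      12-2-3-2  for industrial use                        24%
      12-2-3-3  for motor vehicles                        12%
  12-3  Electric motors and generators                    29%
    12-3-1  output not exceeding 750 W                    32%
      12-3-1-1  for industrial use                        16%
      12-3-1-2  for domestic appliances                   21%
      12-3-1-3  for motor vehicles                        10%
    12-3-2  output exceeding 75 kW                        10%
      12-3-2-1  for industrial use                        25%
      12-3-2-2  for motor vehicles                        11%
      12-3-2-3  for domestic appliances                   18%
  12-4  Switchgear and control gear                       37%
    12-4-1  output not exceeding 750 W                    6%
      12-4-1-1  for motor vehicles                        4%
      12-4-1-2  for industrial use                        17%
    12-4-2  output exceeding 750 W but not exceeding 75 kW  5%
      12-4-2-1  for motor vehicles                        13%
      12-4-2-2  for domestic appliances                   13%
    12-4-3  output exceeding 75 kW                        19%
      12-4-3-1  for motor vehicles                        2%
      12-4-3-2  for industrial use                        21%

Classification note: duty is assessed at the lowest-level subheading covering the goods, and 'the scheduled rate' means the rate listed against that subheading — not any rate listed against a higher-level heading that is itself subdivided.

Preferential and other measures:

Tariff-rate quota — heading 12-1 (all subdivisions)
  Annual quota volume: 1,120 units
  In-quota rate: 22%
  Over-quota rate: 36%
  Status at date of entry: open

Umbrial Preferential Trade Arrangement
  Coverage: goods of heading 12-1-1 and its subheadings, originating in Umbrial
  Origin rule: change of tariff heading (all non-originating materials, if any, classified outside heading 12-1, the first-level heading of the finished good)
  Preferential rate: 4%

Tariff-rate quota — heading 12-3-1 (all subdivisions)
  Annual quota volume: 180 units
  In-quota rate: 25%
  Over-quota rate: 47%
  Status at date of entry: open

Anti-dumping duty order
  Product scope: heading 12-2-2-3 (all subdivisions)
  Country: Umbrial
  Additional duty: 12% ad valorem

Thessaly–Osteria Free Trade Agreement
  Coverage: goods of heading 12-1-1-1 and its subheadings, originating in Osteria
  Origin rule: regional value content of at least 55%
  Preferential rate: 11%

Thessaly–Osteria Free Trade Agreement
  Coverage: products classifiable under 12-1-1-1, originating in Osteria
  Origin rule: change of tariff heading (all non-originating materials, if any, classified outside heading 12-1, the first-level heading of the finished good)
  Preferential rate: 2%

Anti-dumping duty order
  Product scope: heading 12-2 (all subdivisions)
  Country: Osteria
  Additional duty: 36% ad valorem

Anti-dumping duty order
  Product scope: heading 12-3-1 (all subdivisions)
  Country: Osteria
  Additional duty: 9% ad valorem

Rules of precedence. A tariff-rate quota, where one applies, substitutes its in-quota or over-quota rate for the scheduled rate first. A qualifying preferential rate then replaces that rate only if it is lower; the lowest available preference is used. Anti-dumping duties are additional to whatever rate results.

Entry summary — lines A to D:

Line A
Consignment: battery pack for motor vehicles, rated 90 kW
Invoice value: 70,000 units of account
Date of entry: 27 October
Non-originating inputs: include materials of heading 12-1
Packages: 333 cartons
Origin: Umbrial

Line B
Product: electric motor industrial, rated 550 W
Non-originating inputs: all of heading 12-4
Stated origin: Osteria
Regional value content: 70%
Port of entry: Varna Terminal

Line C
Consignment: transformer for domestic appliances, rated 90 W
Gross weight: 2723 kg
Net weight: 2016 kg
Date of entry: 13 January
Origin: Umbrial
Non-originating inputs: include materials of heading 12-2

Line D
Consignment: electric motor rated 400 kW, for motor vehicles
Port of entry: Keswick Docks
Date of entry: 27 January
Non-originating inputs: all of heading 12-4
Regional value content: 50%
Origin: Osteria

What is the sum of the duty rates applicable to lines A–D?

105%

Line A: battery pack → 12-1; rated 90 kW → 12-1-1; for motor vehicles → 12-1-1-1. Scheduled 37%. quota on 12-1 open → in-quota 22%; Umbrial agreement on 12-1-1: CTH not met. → 22%.
Line B: electric motor → 12-3; rated 550 W → 12-3-1; industrial → 12-3-1-1. Scheduled 16%. quota on 12-3-1 open → in-quota 25%; Osteria agreement on 12-1-1-1: 12-3-1-1 not covered; Osteria agreement on 12-1-1-1: 12-3-1-1 not covered; anti-dumping (Osteria, 12-3-1): +9%; total 25% + 9% = 34%. → 34%.
Line C: transformer → 12-2; rated 90 W → 12-2-2; for domestic appliances → 12-2-2-3. Scheduled 26%. Umbrial agreement on 12-1-1: 12-2-2-3 not covered; anti-dumping (Umbrial, 12-2-2-3): +12%; total 26% + 12% = 38%. → 38%.
Line D: electric motor → 12-3; rated 400 kW → 12-3-2; for motor vehicles → 12-3-2-2. Scheduled 11%. Osteria agreement on 12-1-1-1: 12-3-2-2 not covered; Osteria agreement on 12-1-1-1: 12-3-2-2 not covered. → 11%.
Sum: 22% + 34% + 38% + 11% = 105%.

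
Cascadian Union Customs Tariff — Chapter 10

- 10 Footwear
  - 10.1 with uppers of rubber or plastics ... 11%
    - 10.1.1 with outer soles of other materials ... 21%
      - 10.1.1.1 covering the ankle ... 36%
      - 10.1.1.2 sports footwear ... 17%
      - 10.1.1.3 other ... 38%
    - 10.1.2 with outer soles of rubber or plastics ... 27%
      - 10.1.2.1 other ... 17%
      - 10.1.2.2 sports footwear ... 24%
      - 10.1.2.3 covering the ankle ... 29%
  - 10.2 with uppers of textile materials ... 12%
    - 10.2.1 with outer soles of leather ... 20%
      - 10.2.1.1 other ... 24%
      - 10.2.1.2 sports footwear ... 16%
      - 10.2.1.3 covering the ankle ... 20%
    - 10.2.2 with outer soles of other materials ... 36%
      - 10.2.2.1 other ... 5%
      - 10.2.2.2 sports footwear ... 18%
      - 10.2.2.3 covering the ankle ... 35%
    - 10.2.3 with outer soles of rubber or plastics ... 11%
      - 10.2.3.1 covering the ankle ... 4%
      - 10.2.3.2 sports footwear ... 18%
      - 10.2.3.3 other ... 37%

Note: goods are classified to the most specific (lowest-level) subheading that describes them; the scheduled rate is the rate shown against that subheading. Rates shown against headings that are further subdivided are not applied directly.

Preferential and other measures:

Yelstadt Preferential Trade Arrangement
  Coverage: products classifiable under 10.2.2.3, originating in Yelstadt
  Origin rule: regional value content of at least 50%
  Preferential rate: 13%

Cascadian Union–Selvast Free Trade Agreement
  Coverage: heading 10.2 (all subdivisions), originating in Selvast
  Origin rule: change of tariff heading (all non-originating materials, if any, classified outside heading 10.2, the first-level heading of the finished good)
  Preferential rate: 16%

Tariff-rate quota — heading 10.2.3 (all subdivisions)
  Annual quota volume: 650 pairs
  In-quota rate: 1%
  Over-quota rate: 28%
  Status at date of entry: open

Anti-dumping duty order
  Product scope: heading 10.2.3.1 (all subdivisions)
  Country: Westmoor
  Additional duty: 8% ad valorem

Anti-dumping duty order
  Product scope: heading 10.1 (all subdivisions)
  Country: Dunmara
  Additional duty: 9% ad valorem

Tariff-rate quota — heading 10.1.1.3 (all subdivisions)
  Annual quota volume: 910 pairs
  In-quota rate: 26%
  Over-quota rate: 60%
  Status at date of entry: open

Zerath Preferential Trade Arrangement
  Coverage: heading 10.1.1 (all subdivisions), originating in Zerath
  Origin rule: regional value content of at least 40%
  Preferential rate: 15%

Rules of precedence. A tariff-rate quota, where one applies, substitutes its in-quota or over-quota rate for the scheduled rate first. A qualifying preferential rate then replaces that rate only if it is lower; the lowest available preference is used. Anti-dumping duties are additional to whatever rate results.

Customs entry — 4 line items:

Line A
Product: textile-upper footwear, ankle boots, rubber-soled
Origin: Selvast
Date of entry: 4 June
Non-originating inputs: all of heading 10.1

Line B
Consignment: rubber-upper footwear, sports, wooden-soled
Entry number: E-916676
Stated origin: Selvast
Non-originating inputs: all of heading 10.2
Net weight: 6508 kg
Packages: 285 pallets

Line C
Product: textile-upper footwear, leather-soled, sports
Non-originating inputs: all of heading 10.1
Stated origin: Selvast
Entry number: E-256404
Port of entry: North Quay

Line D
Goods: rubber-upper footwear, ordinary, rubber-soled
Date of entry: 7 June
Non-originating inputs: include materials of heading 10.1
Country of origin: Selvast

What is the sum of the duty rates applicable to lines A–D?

Line A: textile-upper → 10.2; rubber-soled → 10.2.3; ankle boots → 10.2.3.1. Scheduled 4%. quota on 10.2.3 open → in-quota 1%; Selvast agreement on 10.2: CTH met → 16% available; preference 16% not lower than 1% → no reduction. → 1%.
Line B: rubber-upper → 10.1; wooden-soled → 10.1.1; sports → 10.1.1.2. Scheduled 17%. Selvast agreement on 10.2: 10.1.1.2 not covered. → 17%.
Line C: textile-upper → 10.2; leather-soled → 10.2.1; sports → 10.2.1.2. Scheduled 16%. Selvast agreement on 10.2: CTH met → 16% available; preference 16% not lower than 16% → no reduction. → 16%.
Line D: rubber-upper → 10.1; rubber-soled → 10.1.2; ordinary → 10.1.2.1. Scheduled 17%. Selvast agreement on 10.2: 10.1.2.1 not covered. → 17%.
Sum: 1% + 17% + 16% + 17% = 51%.

51%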